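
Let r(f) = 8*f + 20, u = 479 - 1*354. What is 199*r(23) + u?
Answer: 40721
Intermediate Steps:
u = 125 (u = 479 - 354 = 125)
r(f) = 20 + 8*f
199*r(23) + u = 199*(20 + 8*23) + 125 = 199*(20 + 184) + 125 = 199*204 + 125 = 40596 + 125 = 40721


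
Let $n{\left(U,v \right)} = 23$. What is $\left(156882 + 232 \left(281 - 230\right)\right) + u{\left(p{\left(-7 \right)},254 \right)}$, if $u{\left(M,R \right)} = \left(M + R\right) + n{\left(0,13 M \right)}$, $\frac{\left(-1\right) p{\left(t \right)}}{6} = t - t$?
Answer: $168991$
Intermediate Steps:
$p{\left(t \right)} = 0$ ($p{\left(t \right)} = - 6 \left(t - t\right) = \left(-6\right) 0 = 0$)
$u{\left(M,R \right)} = 23 + M + R$ ($u{\left(M,R \right)} = \left(M + R\right) + 23 = 23 + M + R$)
$\left(156882 + 232 \left(281 - 230\right)\right) + u{\left(p{\left(-7 \right)},254 \right)} = \left(156882 + 232 \left(281 - 230\right)\right) + \left(23 + 0 + 254\right) = \left(156882 + 232 \cdot 51\right) + 277 = \left(156882 + 11832\right) + 277 = 168714 + 277 = 168991$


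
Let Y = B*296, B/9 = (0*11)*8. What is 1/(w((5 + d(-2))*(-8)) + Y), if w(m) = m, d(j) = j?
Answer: -1/24 ≈ -0.041667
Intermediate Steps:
B = 0 (B = 9*((0*11)*8) = 9*(0*8) = 9*0 = 0)
Y = 0 (Y = 0*296 = 0)
1/(w((5 + d(-2))*(-8)) + Y) = 1/((5 - 2)*(-8) + 0) = 1/(3*(-8) + 0) = 1/(-24 + 0) = 1/(-24) = -1/24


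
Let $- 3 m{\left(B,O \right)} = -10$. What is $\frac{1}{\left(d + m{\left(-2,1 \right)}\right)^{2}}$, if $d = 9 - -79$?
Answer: $\frac{9}{75076} \approx 0.00011988$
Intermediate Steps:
$m{\left(B,O \right)} = \frac{10}{3}$ ($m{\left(B,O \right)} = \left(- \frac{1}{3}\right) \left(-10\right) = \frac{10}{3}$)
$d = 88$ ($d = 9 + 79 = 88$)
$\frac{1}{\left(d + m{\left(-2,1 \right)}\right)^{2}} = \frac{1}{\left(88 + \frac{10}{3}\right)^{2}} = \frac{1}{\left(\frac{274}{3}\right)^{2}} = \frac{1}{\frac{75076}{9}} = \frac{9}{75076}$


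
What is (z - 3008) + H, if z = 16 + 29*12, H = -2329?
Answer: -4973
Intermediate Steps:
z = 364 (z = 16 + 348 = 364)
(z - 3008) + H = (364 - 3008) - 2329 = -2644 - 2329 = -4973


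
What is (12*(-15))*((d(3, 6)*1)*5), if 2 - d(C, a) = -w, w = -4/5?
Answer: -1080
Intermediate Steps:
w = -4/5 ≈ -0.80000
d(C, a) = 6/5 (d(C, a) = 2 - (-1)*(-4)/5 = 2 - 1*4/5 = 2 - 4/5 = 6/5)
(12*(-15))*((d(3, 6)*1)*5) = (12*(-15))*(((6/5)*1)*5) = -216*5 = -180*6 = -1080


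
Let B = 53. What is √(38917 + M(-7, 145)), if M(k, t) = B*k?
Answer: √38546 ≈ 196.33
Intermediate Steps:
M(k, t) = 53*k
√(38917 + M(-7, 145)) = √(38917 + 53*(-7)) = √(38917 - 371) = √38546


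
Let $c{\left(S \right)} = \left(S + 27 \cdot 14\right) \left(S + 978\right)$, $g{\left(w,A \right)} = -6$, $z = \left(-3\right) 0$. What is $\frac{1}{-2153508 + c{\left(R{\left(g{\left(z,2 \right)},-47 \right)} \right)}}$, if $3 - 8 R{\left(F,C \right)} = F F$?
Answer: $- \frac{64}{114521631} \approx -5.5885 \cdot 10^{-7}$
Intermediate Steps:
$z = 0$
$R{\left(F,C \right)} = \frac{3}{8} - \frac{F^{2}}{8}$ ($R{\left(F,C \right)} = \frac{3}{8} - \frac{F F}{8} = \frac{3}{8} - \frac{F^{2}}{8}$)
$c{\left(S \right)} = \left(378 + S\right) \left(978 + S\right)$ ($c{\left(S \right)} = \left(S + 378\right) \left(978 + S\right) = \left(378 + S\right) \left(978 + S\right)$)
$\frac{1}{-2153508 + c{\left(R{\left(g{\left(z,2 \right)},-47 \right)} \right)}} = \frac{1}{-2153508 + \left(369684 + \left(\frac{3}{8} - \frac{\left(-6\right)^{2}}{8}\right)^{2} + 1356 \left(\frac{3}{8} - \frac{\left(-6\right)^{2}}{8}\right)\right)} = \frac{1}{-2153508 + \left(369684 + \left(\frac{3}{8} - \frac{9}{2}\right)^{2} + 1356 \left(\frac{3}{8} - \frac{9}{2}\right)\right)} = \frac{1}{-2153508 + \left(369684 + \left(- \frac{33}{8}\right)^{2} + 1356 \left(- \frac{33}{8}\right)\right)} = \frac{1}{-2153508 + \left(369684 + \frac{1089}{64} - \frac{11187}{2}\right)} = \frac{1}{-2153508 + \frac{23302881}{64}} = \frac{1}{- \frac{114521631}{64}} = - \frac{64}{114521631}$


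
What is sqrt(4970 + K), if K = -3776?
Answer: sqrt(1194) ≈ 34.554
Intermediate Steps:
sqrt(4970 + K) = sqrt(4970 - 3776) = sqrt(1194)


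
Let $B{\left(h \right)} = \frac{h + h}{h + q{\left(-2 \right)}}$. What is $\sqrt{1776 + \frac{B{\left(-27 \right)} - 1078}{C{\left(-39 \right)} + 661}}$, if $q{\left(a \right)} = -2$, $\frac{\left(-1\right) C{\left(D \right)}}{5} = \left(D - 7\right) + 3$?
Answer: $\frac{\sqrt{71585766474}}{6351} \approx 42.128$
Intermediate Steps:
$C{\left(D \right)} = 20 - 5 D$ ($C{\left(D \right)} = - 5 \left(\left(D - 7\right) + 3\right) = - 5 \left(\left(-7 + D\right) + 3\right) = - 5 \left(-4 + D\right) = 20 - 5 D$)
$B{\left(h \right)} = \frac{2 h}{-2 + h}$ ($B{\left(h \right)} = \frac{h + h}{h - 2} = \frac{2 h}{-2 + h}$)
$\sqrt{1776 + \frac{B{\left(-27 \right)} - 1078}{C{\left(-39 \right)} + 661}} = \sqrt{1776 + \frac{2 \left(-27\right) \frac{1}{-2 - 27} - 1078}{\left(20 - -195\right) + 661}} = \sqrt{1776 + \frac{2 \left(-27\right) \frac{1}{-29} - 1078}{\left(20 + 195\right) + 661}} = \sqrt{1776 + \frac{2 \left(-27\right) \left(- \frac{1}{29}\right) - 1078}{215 + 661}} = \sqrt{1776 + \frac{\frac{54}{29} - 1078}{876}} = \sqrt{1776 - \frac{7802}{6351}} = \sqrt{\frac{11271574}{6351}} = \frac{\sqrt{71585766474}}{6351}$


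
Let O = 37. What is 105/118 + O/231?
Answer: 28621/27258 ≈ 1.0500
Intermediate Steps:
105/118 + O/231 = 105/118 + 37/231 = 28621/27258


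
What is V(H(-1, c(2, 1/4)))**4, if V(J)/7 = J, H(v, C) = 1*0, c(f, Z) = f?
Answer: 0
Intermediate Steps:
H(v, C) = 0
V(J) = 7*J
V(H(-1, c(2, 1/4)))**4 = (7*0)**4 = 0**4 = 0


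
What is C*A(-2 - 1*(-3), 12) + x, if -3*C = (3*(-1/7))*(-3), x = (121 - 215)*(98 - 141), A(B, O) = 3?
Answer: 28285/7 ≈ 4040.7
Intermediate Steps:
x = 4042 (x = -94*(-43) = 4042)
C = -3/7 (C = -3*(-1/7)*(-3)/3 = -3*(-1*⅐)*(-3)/3 = -3*(-⅐)*(-3)/3 = -(-1)*(-3)/7 = -⅓*9/7 = -3/7 ≈ -0.42857)
C*A(-2 - 1*(-3), 12) + x = -3/7*3 + 4042 = -9/7 + 4042 = 28285/7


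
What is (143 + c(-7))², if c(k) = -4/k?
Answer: 1010025/49 ≈ 20613.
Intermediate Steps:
(143 + c(-7))² = (143 - 4/(-7))² = (143 - 4*(-⅐))² = (143 + 4/7)² = (1005/7)² = 1010025/49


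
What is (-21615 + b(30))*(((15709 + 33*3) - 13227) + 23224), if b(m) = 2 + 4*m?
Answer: -554626865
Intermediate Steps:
(-21615 + b(30))*(((15709 + 33*3) - 13227) + 23224) = (-21615 + (2 + 4*30))*(((15709 + 33*3) - 13227) + 23224) = (-21615 + (2 + 120))*(((15709 + 99) - 13227) + 23224) = (-21615 + 122)*((15808 - 13227) + 23224) = -21493*(2581 + 23224) = -21493*25805 = -554626865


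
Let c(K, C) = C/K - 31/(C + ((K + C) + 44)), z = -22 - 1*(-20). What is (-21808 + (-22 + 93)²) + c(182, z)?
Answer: -338729977/20202 ≈ -16767.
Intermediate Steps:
z = -2 (z = -22 + 20 = -2)
c(K, C) = -31/(44 + K + 2*C) + C/K (c(K, C) = C/K - 31/(C + ((C + K) + 44)) = C/K - 31/(C + (44 + C + K)) = C/K - 31/(44 + K + 2*C) = -31/(44 + K + 2*C) + C/K)
(-21808 + (-22 + 93)²) + c(182, z) = (-21808 + (-22 + 93)²) + (-31*182 + 2*(-2)² + 44*(-2) - 2*182)/(182*(44 + 182 + 2*(-2))) = (-21808 + 71²) + (-5642 + 2*4 - 88 - 364)/(182*(44 + 182 - 4)) = (-21808 + 5041) + (1/182)*(-5642 + 8 - 88 - 364)/222 = -16767 + (1/182)*(1/222)*(-6086) = -16767 - 3043/20202 = -338729977/20202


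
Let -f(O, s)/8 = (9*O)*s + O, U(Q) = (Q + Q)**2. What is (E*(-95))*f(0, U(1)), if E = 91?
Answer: 0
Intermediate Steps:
U(Q) = 4*Q**2 (U(Q) = (2*Q)**2 = 4*Q**2)
f(O, s) = -8*O - 72*O*s (f(O, s) = -8*((9*O)*s + O) = -8*(9*O*s + O) = -8*(O + 9*O*s) = -8*O - 72*O*s)
(E*(-95))*f(0, U(1)) = (91*(-95))*(-8*0*(1 + 9*(4*1**2))) = -(-69160)*0*(1 + 9*(4*1)) = -(-69160)*0*(1 + 9*4) = -(-69160)*0*(1 + 36) = -(-69160)*0*37 = -8645*0 = 0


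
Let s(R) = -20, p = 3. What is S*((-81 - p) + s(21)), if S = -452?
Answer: 47008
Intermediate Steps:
S*((-81 - p) + s(21)) = -452*((-81 - 1*3) - 20) = -452*((-81 - 3) - 20) = -452*(-84 - 20) = -452*(-104) = 47008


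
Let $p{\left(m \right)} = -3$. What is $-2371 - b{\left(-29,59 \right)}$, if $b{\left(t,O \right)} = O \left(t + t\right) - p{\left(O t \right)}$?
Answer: $1048$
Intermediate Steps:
$b{\left(t,O \right)} = 3 + 2 O t$ ($b{\left(t,O \right)} = O \left(t + t\right) - -3 = O 2 t + 3 = 2 O t + 3 = 3 + 2 O t$)
$-2371 - b{\left(-29,59 \right)} = -2371 - \left(3 + 2 \cdot 59 \left(-29\right)\right) = -2371 - \left(3 - 3422\right) = -2371 - -3419 = -2371 + 3419 = 1048$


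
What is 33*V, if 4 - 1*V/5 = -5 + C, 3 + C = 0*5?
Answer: 1980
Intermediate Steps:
C = -3 (C = -3 + 0*5 = -3 + 0 = -3)
V = 60 (V = 20 - 5*(-5 - 3) = 20 - 5*(-8) = 20 + 40 = 60)
33*V = 33*60 = 1980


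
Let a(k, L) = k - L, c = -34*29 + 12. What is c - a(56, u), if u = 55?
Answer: -975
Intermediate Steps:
c = -974 (c = -986 + 12 = -974)
c - a(56, u) = -974 - (56 - 1*55) = -974 - (56 - 55) = -974 - 1*1 = -974 - 1 = -975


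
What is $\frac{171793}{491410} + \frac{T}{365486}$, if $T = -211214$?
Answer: $- \frac{20502367671}{89801737630} \approx -0.22831$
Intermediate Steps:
$\frac{171793}{491410} + \frac{T}{365486} = \frac{171793}{491410} - \frac{211214}{365486} = 171793 \cdot \frac{1}{491410} - \frac{105607}{182743} = \frac{171793}{491410} - \frac{105607}{182743} = - \frac{20502367671}{89801737630}$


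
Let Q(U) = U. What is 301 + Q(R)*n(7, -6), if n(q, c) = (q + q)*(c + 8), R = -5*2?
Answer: 21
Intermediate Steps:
R = -10
n(q, c) = 2*q*(8 + c) (n(q, c) = (2*q)*(8 + c) = 2*q*(8 + c))
301 + Q(R)*n(7, -6) = 301 - 20*7*(8 - 6) = 301 - 20*7*2 = 301 - 10*28 = 301 - 280 = 21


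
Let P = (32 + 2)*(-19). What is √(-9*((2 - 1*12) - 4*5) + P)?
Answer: 2*I*√94 ≈ 19.391*I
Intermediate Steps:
P = -646 (P = 34*(-19) = -646)
√(-9*((2 - 1*12) - 4*5) + P) = √(-9*((2 - 1*12) - 4*5) - 646) = √(-9*((2 - 12) - 20) - 646) = √(-9*(-10 - 20) - 646) = √(-9*(-30) - 646) = √(270 - 646) = √(-376) = 2*I*√94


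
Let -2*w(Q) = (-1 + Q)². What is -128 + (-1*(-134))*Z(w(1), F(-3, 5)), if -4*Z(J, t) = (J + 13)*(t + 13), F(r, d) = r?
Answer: -4483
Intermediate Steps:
w(Q) = -(-1 + Q)²/2
Z(J, t) = -(13 + J)*(13 + t)/4 (Z(J, t) = -(J + 13)*(t + 13)/4 = -(13 + J)*(13 + t)/4)
-128 + (-1*(-134))*Z(w(1), F(-3, 5)) = -128 + (-1*(-134))*(-169/4 - (-13)*(-1 + 1)²/8 - 13/4*(-3) - ¼*(-(-1 + 1)²/2)*(-3)) = -128 + 134*(-169/4 - (-13)*0²/8 + 39/4 - ¼*(-½*0²)*(-3)) = -128 + 134*(-169/4 - (-13)*0/8 + 39/4 - ¼*(-½*0)*(-3)) = -128 + 134*(-169/4 - 13/4*0 + 39/4 - ¼*0*(-3)) = -128 + 134*(-169/4 + 0 + 39/4 + 0) = -128 + 134*(-65/2) = -128 - 4355 = -4483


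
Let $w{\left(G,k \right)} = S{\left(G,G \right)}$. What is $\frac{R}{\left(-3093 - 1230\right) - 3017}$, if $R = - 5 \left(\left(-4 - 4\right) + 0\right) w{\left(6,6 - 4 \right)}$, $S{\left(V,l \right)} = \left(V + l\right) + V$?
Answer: $- \frac{36}{367} \approx -0.098093$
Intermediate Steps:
$S{\left(V,l \right)} = l + 2 V$
$w{\left(G,k \right)} = 3 G$ ($w{\left(G,k \right)} = G + 2 G = 3 G$)
$R = 720$ ($R = - 5 \left(\left(-4 - 4\right) + 0\right) 3 \cdot 6 = - 5 \left(-8 + 0\right) 18 = \left(-5\right) \left(-8\right) 18 = 40 \cdot 18 = 720$)
$\frac{R}{\left(-3093 - 1230\right) - 3017} = \frac{720}{\left(-3093 - 1230\right) - 3017} = \frac{720}{-4323 - 3017} = \frac{720}{-7340} = 720 \left(- \frac{1}{7340}\right) = - \frac{36}{367}$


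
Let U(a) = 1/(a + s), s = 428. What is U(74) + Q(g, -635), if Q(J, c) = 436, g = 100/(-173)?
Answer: 218873/502 ≈ 436.00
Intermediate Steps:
g = -100/173 (g = 100*(-1/173) = -100/173 ≈ -0.57803)
U(a) = 1/(428 + a) (U(a) = 1/(a + 428) = 1/(428 + a))
U(74) + Q(g, -635) = 1/(428 + 74) + 436 = 1/502 + 436 = 218873/502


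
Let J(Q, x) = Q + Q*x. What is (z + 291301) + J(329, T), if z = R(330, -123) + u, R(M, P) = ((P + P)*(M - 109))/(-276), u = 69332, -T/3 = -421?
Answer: 35727555/46 ≈ 7.7669e+5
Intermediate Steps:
T = 1263 (T = -3*(-421) = 1263)
R(M, P) = -P*(-109 + M)/138 (R(M, P) = ((2*P)*(-109 + M))*(-1/276) = (2*P*(-109 + M))*(-1/276) = -P*(-109 + M)/138)
z = 3198333/46 (z = (1/138)*(-123)*(109 - 1*330) + 69332 = (1/138)*(-123)*(109 - 330) + 69332 = (1/138)*(-123)*(-221) + 69332 = 9061/46 + 69332 = 3198333/46 ≈ 69529.)
(z + 291301) + J(329, T) = (3198333/46 + 291301) + 329*(1 + 1263) = 16598179/46 + 329*1264 = 16598179/46 + 415856 = 35727555/46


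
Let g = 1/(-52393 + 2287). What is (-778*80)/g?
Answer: 3118597440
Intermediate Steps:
g = -1/50106 (g = 1/(-50106) = -1/50106 ≈ -1.9958e-5)
(-778*80)/g = (-778*80)/(-1/50106) = -62240*(-50106) = 3118597440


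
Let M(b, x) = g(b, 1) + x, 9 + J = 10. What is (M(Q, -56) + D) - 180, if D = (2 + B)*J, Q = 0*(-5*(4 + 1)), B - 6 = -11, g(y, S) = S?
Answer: -238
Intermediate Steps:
B = -5 (B = 6 - 11 = -5)
J = 1 (J = -9 + 10 = 1)
Q = 0 (Q = 0*(-5*5) = 0*(-25) = 0)
D = -3 (D = (2 - 5)*1 = -3*1 = -3)
M(b, x) = 1 + x
(M(Q, -56) + D) - 180 = ((1 - 56) - 3) - 180 = (-55 - 3) - 180 = -58 - 180 = -238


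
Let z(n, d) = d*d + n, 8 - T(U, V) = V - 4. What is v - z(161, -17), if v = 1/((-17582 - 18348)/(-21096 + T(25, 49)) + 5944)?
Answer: -56542695767/125650482 ≈ -450.00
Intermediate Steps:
T(U, V) = 12 - V (T(U, V) = 8 - (V - 4) = 8 - (-4 + V) = 8 + (4 - V) = 12 - V)
z(n, d) = n + d² (z(n, d) = d² + n = n + d²)
v = 21133/125650482 (v = 1/((-17582 - 18348)/(-21096 + (12 - 1*49)) + 5944) = 1/(-35930/(-21096 + (12 - 49)) + 5944) = 1/(-35930/(-21096 - 37) + 5944) = 1/(-35930/(-21133) + 5944) = 1/(-35930*(-1/21133) + 5944) = 1/(35930/21133 + 5944) = 1/(125650482/21133) = 21133/125650482 ≈ 0.00016819)
v - z(161, -17) = 21133/125650482 - (161 + (-17)²) = 21133/125650482 - (161 + 289) = 21133/125650482 - 1*450 = 21133/125650482 - 450 = -56542695767/125650482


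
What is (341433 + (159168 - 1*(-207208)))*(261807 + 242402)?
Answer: 356883668081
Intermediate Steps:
(341433 + (159168 - 1*(-207208)))*(261807 + 242402) = (341433 + (159168 + 207208))*504209 = (341433 + 366376)*504209 = 707809*504209 = 356883668081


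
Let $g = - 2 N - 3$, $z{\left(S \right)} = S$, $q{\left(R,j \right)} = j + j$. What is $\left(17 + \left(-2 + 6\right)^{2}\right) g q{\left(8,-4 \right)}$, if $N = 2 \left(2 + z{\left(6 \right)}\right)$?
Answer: $9240$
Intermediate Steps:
$q{\left(R,j \right)} = 2 j$
$N = 16$ ($N = 2 \left(2 + 6\right) = 2 \cdot 8 = 16$)
$g = -35$ ($g = \left(-2\right) 16 - 3 = -32 - 3 = -35$)
$\left(17 + \left(-2 + 6\right)^{2}\right) g q{\left(8,-4 \right)} = \left(17 + \left(-2 + 6\right)^{2}\right) \left(-35\right) 2 \left(-4\right) = \left(17 + 4^{2}\right) \left(-35\right) \left(-8\right) = \left(17 + 16\right) \left(-35\right) \left(-8\right) = 33 \left(-35\right) \left(-8\right) = \left(-1155\right) \left(-8\right) = 9240$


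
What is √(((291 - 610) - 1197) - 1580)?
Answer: 6*I*√86 ≈ 55.642*I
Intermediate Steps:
√(((291 - 610) - 1197) - 1580) = √((-319 - 1197) - 1580) = √(-1516 - 1580) = √(-3096) = 6*I*√86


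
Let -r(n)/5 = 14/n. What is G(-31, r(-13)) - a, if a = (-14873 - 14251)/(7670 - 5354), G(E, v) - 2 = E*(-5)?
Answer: 32728/193 ≈ 169.58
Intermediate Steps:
r(n) = -70/n
G(E, v) = 2 - 5*E (G(E, v) = 2 + E*(-5) = 2 - 5*E)
a = -2427/193 (a = -29124/2316 = -29124*1/2316 = -2427/193 ≈ -12.575)
G(-31, r(-13)) - a = (2 - 5*(-31)) - 1*(-2427/193) = (2 + 155) + 2427/193 = 157 + 2427/193 = 32728/193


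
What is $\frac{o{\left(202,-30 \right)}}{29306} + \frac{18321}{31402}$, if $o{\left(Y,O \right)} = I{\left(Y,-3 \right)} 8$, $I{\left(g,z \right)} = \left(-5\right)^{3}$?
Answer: $\frac{252756613}{460133506} \approx 0.54931$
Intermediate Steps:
$I{\left(g,z \right)} = -125$
$o{\left(Y,O \right)} = -1000$ ($o{\left(Y,O \right)} = \left(-125\right) 8 = -1000$)
$\frac{o{\left(202,-30 \right)}}{29306} + \frac{18321}{31402} = - \frac{1000}{29306} + \frac{18321}{31402} = \left(-1000\right) \frac{1}{29306} + 18321 \cdot \frac{1}{31402} = - \frac{500}{14653} + \frac{18321}{31402} = \frac{252756613}{460133506}$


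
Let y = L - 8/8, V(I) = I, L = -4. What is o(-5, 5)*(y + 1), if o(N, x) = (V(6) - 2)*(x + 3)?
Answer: -128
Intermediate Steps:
o(N, x) = 12 + 4*x (o(N, x) = (6 - 2)*(x + 3) = 4*(3 + x) = 12 + 4*x)
y = -5 (y = -4 - 8/8 = -4 - 1*1 = -4 - 1 = -5)
o(-5, 5)*(y + 1) = (12 + 4*5)*(-5 + 1) = (12 + 20)*(-4) = 32*(-4) = -128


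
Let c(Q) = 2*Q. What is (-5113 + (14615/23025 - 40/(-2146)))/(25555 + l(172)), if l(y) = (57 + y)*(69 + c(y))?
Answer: -12630474083/296796016890 ≈ -0.042556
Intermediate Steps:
l(y) = (57 + y)*(69 + 2*y)
(-5113 + (14615/23025 - 40/(-2146)))/(25555 + l(172)) = (-5113 + (14615/23025 - 40/(-2146)))/(25555 + (3933 + 2*172**2 + 183*172)) = (-5113 + (14615*(1/23025) - 40*(-1/2146)))/(25555 + (3933 + 2*29584 + 31476)) = (-5113 + (2923/4605 + 20/1073))/(25555 + (3933 + 59168 + 31476)) = (-5113 + 3228479/4941165)/(25555 + 94577) = -25260948166/4941165/120132 = -25260948166/4941165*1/120132 = -12630474083/296796016890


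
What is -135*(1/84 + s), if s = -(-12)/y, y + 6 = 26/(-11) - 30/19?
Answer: 4693365/29092 ≈ 161.33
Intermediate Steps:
y = -2078/209 (y = -6 + (26/(-11) - 30/19) = -6 + (26*(-1/11) - 30*1/19) = -6 + (-26/11 - 30/19) = -6 - 824/209 = -2078/209 ≈ -9.9426)
s = -1254/1039 (s = -(-12)/(-2078/209) = -(-12)*(-209)/2078 = -1*1254/1039 = -1254/1039 ≈ -1.2069)
-135*(1/84 + s) = -135*(1/84 - 1254/1039) = -135*(-104297/87276) = 4693365/29092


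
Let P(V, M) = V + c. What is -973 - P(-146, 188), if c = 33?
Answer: -860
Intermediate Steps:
P(V, M) = 33 + V (P(V, M) = V + 33 = 33 + V)
-973 - P(-146, 188) = -973 - (33 - 146) = -973 - 1*(-113) = -973 + 113 = -860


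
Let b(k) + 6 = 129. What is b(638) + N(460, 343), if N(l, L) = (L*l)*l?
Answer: 72578923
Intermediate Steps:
b(k) = 123 (b(k) = -6 + 129 = 123)
N(l, L) = L*l²
b(638) + N(460, 343) = 123 + 343*460² = 123 + 343*211600 = 123 + 72578800 = 72578923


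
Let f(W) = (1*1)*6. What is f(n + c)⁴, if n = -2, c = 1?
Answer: 1296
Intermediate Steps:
f(W) = 6 (f(W) = 1*6 = 6)
f(n + c)⁴ = 6⁴ = 1296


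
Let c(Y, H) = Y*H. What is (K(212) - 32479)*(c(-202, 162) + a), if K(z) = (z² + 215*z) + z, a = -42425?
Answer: -4377955293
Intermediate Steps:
K(z) = z² + 216*z
c(Y, H) = H*Y
(K(212) - 32479)*(c(-202, 162) + a) = (212*(216 + 212) - 32479)*(162*(-202) - 42425) = (212*428 - 32479)*(-32724 - 42425) = (90736 - 32479)*(-75149) = 58257*(-75149) = -4377955293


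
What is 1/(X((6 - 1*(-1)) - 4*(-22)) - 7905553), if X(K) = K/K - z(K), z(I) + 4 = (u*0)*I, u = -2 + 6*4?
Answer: -1/7905548 ≈ -1.2649e-7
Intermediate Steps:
u = 22 (u = -2 + 24 = 22)
z(I) = -4 (z(I) = -4 + (22*0)*I = -4 + 0*I = -4 + 0 = -4)
X(K) = 5 (X(K) = K/K - 1*(-4) = 1 + 4 = 5)
1/(X((6 - 1*(-1)) - 4*(-22)) - 7905553) = 1/(5 - 7905553) = 1/(-7905548) = -1/7905548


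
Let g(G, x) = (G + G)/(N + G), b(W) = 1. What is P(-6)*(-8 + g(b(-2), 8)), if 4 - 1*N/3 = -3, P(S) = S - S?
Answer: 0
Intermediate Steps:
P(S) = 0
N = 21 (N = 12 - 3*(-3) = 12 + 9 = 21)
g(G, x) = 2*G/(21 + G) (g(G, x) = (G + G)/(21 + G) = (2*G)/(21 + G) = 2*G/(21 + G))
P(-6)*(-8 + g(b(-2), 8)) = 0*(-8 + 2*1/(21 + 1)) = 0*(-8 + 2*1/22) = 0*(-8 + 2*1*(1/22)) = 0*(-8 + 1/11) = 0*(-87/11) = 0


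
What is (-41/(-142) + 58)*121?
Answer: 1001517/142 ≈ 7052.9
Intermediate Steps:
(-41/(-142) + 58)*121 = (-41*(-1/142) + 58)*121 = (41/142 + 58)*121 = (8277/142)*121 = 1001517/142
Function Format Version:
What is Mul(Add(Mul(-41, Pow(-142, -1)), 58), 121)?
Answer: Rational(1001517, 142) ≈ 7052.9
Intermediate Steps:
Mul(Add(Mul(-41, Pow(-142, -1)), 58), 121) = Mul(Add(Mul(-41, Rational(-1, 142)), 58), 121) = Mul(Add(Rational(41, 142), 58), 121) = Mul(Rational(8277, 142), 121) = Rational(1001517, 142)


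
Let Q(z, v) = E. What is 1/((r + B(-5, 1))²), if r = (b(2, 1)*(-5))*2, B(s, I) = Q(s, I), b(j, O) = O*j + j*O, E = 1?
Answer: 1/1521 ≈ 0.00065746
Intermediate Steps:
Q(z, v) = 1
b(j, O) = 2*O*j (b(j, O) = O*j + O*j = 2*O*j)
B(s, I) = 1
r = -40 (r = ((2*1*2)*(-5))*2 = (4*(-5))*2 = -20*2 = -40)
1/((r + B(-5, 1))²) = 1/((-40 + 1)²) = 1/((-39)²) = 1/1521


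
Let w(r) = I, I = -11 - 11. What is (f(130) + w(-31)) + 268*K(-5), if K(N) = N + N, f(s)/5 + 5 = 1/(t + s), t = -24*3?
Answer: -158161/58 ≈ -2726.9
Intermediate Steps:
t = -72
f(s) = -25 + 5/(-72 + s)
I = -22
K(N) = 2*N
w(r) = -22
(f(130) + w(-31)) + 268*K(-5) = (5*(361 - 5*130)/(-72 + 130) - 22) + 268*(2*(-5)) = (5*(361 - 650)/58 - 22) + 268*(-10) = (5*(1/58)*(-289) - 22) - 2680 = (-1445/58 - 22) - 2680 = -2721/58 - 2680 = -158161/58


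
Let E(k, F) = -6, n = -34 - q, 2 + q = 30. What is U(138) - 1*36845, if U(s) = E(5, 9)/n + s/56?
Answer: -31979237/868 ≈ -36842.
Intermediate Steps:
q = 28 (q = -2 + 30 = 28)
n = -62 (n = -34 - 1*28 = -34 - 28 = -62)
U(s) = 3/31 + s/56 (U(s) = -6/(-62) + s/56 = -6*(-1/62) + s*(1/56) = 3/31 + s/56)
U(138) - 1*36845 = (3/31 + (1/56)*138) - 1*36845 = (3/31 + 69/28) - 36845 = 2223/868 - 36845 = -31979237/868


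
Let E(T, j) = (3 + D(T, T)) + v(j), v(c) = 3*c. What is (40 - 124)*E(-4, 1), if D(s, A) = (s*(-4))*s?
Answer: 4872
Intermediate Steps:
D(s, A) = -4*s**2 (D(s, A) = (-4*s)*s = -4*s**2)
E(T, j) = 3 - 4*T**2 + 3*j (E(T, j) = (3 - 4*T**2) + 3*j = 3 - 4*T**2 + 3*j)
(40 - 124)*E(-4, 1) = (40 - 124)*(3 - 4*(-4)**2 + 3*1) = -84*(3 - 4*16 + 3) = -84*(3 - 64 + 3) = -84*(-58) = 4872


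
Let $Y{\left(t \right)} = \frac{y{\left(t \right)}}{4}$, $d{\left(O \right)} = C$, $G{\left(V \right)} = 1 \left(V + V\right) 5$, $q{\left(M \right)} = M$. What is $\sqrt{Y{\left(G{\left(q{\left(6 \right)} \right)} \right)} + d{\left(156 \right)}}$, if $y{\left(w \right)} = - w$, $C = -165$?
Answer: $6 i \sqrt{5} \approx 13.416 i$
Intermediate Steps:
$G{\left(V \right)} = 10 V$ ($G{\left(V \right)} = 1 \cdot 2 V 5 = 2 V 5 = 10 V$)
$d{\left(O \right)} = -165$
$Y{\left(t \right)} = - \frac{t}{4}$ ($Y{\left(t \right)} = \frac{\left(-1\right) t}{4} = - t \frac{1}{4} = - \frac{t}{4}$)
$\sqrt{Y{\left(G{\left(q{\left(6 \right)} \right)} \right)} + d{\left(156 \right)}} = \sqrt{- \frac{10 \cdot 6}{4} - 165} = \sqrt{\left(- \frac{1}{4}\right) 60 - 165} = \sqrt{-15 - 165} = \sqrt{-180} = 6 i \sqrt{5}$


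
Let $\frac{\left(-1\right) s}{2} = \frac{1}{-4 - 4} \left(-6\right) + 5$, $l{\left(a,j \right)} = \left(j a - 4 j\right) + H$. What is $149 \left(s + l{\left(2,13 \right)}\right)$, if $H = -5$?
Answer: $- \frac{12665}{2} \approx -6332.5$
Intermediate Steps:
$l{\left(a,j \right)} = -5 - 4 j + a j$ ($l{\left(a,j \right)} = \left(j a - 4 j\right) - 5 = \left(a j - 4 j\right) - 5 = \left(- 4 j + a j\right) - 5 = -5 - 4 j + a j$)
$s = - \frac{23}{2}$ ($s = - 2 \left(\frac{1}{-4 - 4} \left(-6\right) + 5\right) = - 2 \left(\frac{1}{-8} \left(-6\right) + 5\right) = - 2 \left(\left(- \frac{1}{8}\right) \left(-6\right) + 5\right) = - 2 \left(\frac{3}{4} + 5\right) = \left(-2\right) \frac{23}{4} = - \frac{23}{2} \approx -11.5$)
$149 \left(s + l{\left(2,13 \right)}\right) = 149 \left(- \frac{23}{2} - 31\right) = 149 \left(- \frac{85}{2}\right) = - \frac{12665}{2}$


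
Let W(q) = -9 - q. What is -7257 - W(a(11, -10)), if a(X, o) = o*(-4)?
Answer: -7208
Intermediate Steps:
a(X, o) = -4*o
-7257 - W(a(11, -10)) = -7257 - (-9 - (-4)*(-10)) = -7257 - (-9 - 1*40) = -7257 - (-9 - 40) = -7257 - 1*(-49) = -7257 + 49 = -7208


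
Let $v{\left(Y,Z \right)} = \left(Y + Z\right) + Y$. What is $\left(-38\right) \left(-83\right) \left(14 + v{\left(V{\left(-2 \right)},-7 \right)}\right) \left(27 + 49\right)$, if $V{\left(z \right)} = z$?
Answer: $719112$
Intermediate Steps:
$v{\left(Y,Z \right)} = Z + 2 Y$
$\left(-38\right) \left(-83\right) \left(14 + v{\left(V{\left(-2 \right)},-7 \right)}\right) \left(27 + 49\right) = \left(-38\right) \left(-83\right) \left(14 + \left(-7 + 2 \left(-2\right)\right)\right) \left(27 + 49\right) = 3154 \left(14 - 11\right) 76 = 3154 \cdot 3 \cdot 76 = 3154 \cdot 228 = 719112$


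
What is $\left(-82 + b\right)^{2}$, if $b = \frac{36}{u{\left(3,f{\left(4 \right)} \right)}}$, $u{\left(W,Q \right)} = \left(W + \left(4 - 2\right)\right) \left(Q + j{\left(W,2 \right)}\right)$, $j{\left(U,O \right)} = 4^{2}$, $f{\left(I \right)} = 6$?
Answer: $\frac{20178064}{3025} \approx 6670.4$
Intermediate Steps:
$j{\left(U,O \right)} = 16$
$u{\left(W,Q \right)} = \left(2 + W\right) \left(16 + Q\right)$ ($u{\left(W,Q \right)} = \left(W + \left(4 - 2\right)\right) \left(Q + 16\right) = \left(W + \left(4 - 2\right)\right) \left(16 + Q\right) = \left(W + 2\right) \left(16 + Q\right) = \left(2 + W\right) \left(16 + Q\right)$)
$b = \frac{18}{55}$ ($b = \frac{36}{32 + 2 \cdot 6 + 16 \cdot 3 + 6 \cdot 3} = \frac{36}{32 + 12 + 48 + 18} = \frac{36}{110} = 36 \cdot \frac{1}{110} = \frac{18}{55} \approx 0.32727$)
$\left(-82 + b\right)^{2} = \left(-82 + \frac{18}{55}\right)^{2} = \left(- \frac{4492}{55}\right)^{2} = \frac{20178064}{3025}$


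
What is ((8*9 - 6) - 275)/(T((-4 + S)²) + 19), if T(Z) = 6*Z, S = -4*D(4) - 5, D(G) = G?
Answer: -209/3769 ≈ -0.055452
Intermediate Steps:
S = -21 (S = -4*4 - 5 = -16 - 5 = -21)
((8*9 - 6) - 275)/(T((-4 + S)²) + 19) = ((8*9 - 6) - 275)/(6*(-4 - 21)² + 19) = ((72 - 6) - 275)/(6*(-25)² + 19) = (66 - 275)/(6*625 + 19) = -209/(3750 + 19) = -209/3769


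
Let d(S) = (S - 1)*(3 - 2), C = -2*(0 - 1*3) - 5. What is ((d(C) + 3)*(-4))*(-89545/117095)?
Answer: 214908/23419 ≈ 9.1767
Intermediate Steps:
C = 1 (C = -2*(0 - 3) - 5 = -2*(-3) - 5 = 6 - 5 = 1)
d(S) = -1 + S (d(S) = (-1 + S)*1 = -1 + S)
((d(C) + 3)*(-4))*(-89545/117095) = (((-1 + 1) + 3)*(-4))*(-89545/117095) = ((0 + 3)*(-4))*(-89545*1/117095) = (3*(-4))*(-17909/23419) = -12*(-17909/23419) = 214908/23419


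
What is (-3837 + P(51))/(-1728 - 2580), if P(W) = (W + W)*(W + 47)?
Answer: -2053/1436 ≈ -1.4297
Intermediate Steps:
P(W) = 2*W*(47 + W) (P(W) = (2*W)*(47 + W) = 2*W*(47 + W))
(-3837 + P(51))/(-1728 - 2580) = (-3837 + 2*51*(47 + 51))/(-1728 - 2580) = (-3837 + 2*51*98)/(-4308) = (-3837 + 9996)*(-1/4308) = 6159*(-1/4308) = -2053/1436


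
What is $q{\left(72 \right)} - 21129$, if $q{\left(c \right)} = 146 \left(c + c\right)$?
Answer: $-105$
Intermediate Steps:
$q{\left(c \right)} = 292 c$ ($q{\left(c \right)} = 146 \cdot 2 c = 292 c$)
$q{\left(72 \right)} - 21129 = 292 \cdot 72 - 21129 = 21024 - 21129 = -105$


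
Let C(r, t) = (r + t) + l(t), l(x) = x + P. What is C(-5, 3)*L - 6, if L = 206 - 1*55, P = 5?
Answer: 900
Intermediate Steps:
L = 151 (L = 206 - 55 = 151)
l(x) = 5 + x (l(x) = x + 5 = 5 + x)
C(r, t) = 5 + r + 2*t (C(r, t) = (r + t) + (5 + t) = 5 + r + 2*t)
C(-5, 3)*L - 6 = (5 - 5 + 2*3)*151 - 6 = (5 - 5 + 6)*151 - 6 = 6*151 - 6 = 906 - 6 = 900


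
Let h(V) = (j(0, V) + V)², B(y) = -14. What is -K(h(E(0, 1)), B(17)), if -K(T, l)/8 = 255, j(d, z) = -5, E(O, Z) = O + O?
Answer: 2040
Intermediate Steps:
E(O, Z) = 2*O
h(V) = (-5 + V)²
K(T, l) = -2040 (K(T, l) = -8*255 = -2040)
-K(h(E(0, 1)), B(17)) = -1*(-2040) = 2040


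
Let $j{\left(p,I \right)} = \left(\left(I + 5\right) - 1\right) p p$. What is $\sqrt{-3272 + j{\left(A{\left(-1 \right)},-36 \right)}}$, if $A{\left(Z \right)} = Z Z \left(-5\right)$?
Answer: $2 i \sqrt{1018} \approx 63.812 i$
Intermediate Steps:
$A{\left(Z \right)} = - 5 Z^{2}$ ($A{\left(Z \right)} = Z^{2} \left(-5\right) = - 5 Z^{2}$)
$j{\left(p,I \right)} = p^{2} \left(4 + I\right)$ ($j{\left(p,I \right)} = \left(\left(5 + I\right) - 1\right) p p = \left(4 + I\right) p p = p \left(4 + I\right) p = p^{2} \left(4 + I\right)$)
$\sqrt{-3272 + j{\left(A{\left(-1 \right)},-36 \right)}} = \sqrt{-3272 + \left(- 5 \left(-1\right)^{2}\right)^{2} \left(4 - 36\right)} = \sqrt{-3272 + \left(\left(-5\right) 1\right)^{2} \left(-32\right)} = \sqrt{-3272 + \left(-5\right)^{2} \left(-32\right)} = \sqrt{-3272 + 25 \left(-32\right)} = \sqrt{-3272 - 800} = \sqrt{-4072} = 2 i \sqrt{1018}$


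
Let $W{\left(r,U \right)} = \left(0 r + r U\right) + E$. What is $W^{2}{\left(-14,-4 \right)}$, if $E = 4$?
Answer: $3600$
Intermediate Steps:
$W{\left(r,U \right)} = 4 + U r$ ($W{\left(r,U \right)} = \left(0 r + r U\right) + 4 = \left(0 + U r\right) + 4 = U r + 4 = 4 + U r$)
$W^{2}{\left(-14,-4 \right)} = \left(4 - -56\right)^{2} = \left(4 + 56\right)^{2} = 60^{2} = 3600$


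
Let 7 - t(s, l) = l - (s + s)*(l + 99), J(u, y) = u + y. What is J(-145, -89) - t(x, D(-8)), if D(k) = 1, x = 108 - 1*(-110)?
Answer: -43840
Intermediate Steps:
x = 218 (x = 108 + 110 = 218)
t(s, l) = 7 - l + 2*s*(99 + l) (t(s, l) = 7 - (l - (s + s)*(l + 99)) = 7 - (l - 2*s*(99 + l)) = 7 + (-l + 2*s*(99 + l)) = 7 - l + 2*s*(99 + l))
J(-145, -89) - t(x, D(-8)) = (-145 - 89) - (7 - 1*1 + 198*218 + 2*1*218) = -234 - (7 - 1 + 43164 + 436) = -234 - 1*43606 = -234 - 43606 = -43840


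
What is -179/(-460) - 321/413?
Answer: -73733/189980 ≈ -0.38811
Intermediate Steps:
-179/(-460) - 321/413 = -179*(-1/460) - 321*1/413 = 179/460 - 321/413 = -73733/189980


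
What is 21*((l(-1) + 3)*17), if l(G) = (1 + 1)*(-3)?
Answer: -1071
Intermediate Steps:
l(G) = -6 (l(G) = 2*(-3) = -6)
21*((l(-1) + 3)*17) = 21*((-6 + 3)*17) = 21*(-3*17) = 21*(-51) = -1071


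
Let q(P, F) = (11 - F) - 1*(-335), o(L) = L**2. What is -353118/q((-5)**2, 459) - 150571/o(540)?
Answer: 102952194277/32950800 ≈ 3124.4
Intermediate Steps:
q(P, F) = 346 - F (q(P, F) = (11 - F) + 335 = 346 - F)
-353118/q((-5)**2, 459) - 150571/o(540) = -353118/(346 - 1*459) - 150571/(540**2) = -353118/(346 - 459) - 150571/291600 = -353118/(-113) - 150571*1/291600 = -353118*(-1/113) - 150571/291600 = 353118/113 - 150571/291600 = 102952194277/32950800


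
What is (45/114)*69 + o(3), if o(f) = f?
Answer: 1149/38 ≈ 30.237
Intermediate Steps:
(45/114)*69 + o(3) = (45/114)*69 + 3 = (45*(1/114))*69 + 3 = (15/38)*69 + 3 = 1035/38 + 3 = 1149/38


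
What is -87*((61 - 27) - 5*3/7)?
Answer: -19401/7 ≈ -2771.6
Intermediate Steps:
-87*((61 - 27) - 5*3/7) = -87*(34 - 15*⅐) = -87*(34 - 15/7) = -87*223/7 = -19401/7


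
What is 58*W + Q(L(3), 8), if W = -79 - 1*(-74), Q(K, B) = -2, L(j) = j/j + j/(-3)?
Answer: -292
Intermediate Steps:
L(j) = 1 - j/3 (L(j) = 1 + j*(-1/3) = 1 - j/3)
W = -5 (W = -79 + 74 = -5)
58*W + Q(L(3), 8) = 58*(-5) - 2 = -290 - 2 = -292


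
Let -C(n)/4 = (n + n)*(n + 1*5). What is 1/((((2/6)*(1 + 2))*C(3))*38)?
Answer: -1/7296 ≈ -0.00013706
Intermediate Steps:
C(n) = -8*n*(5 + n) (C(n) = -4*(n + n)*(n + 1*5) = -4*2*n*(n + 5) = -4*2*n*(5 + n) = -8*n*(5 + n))
1/((((2/6)*(1 + 2))*C(3))*38) = 1/((((2/6)*(1 + 2))*(-8*3*(5 + 3)))*38) = 1/((((2*(⅙))*3)*(-8*3*8))*38) = 1/((((⅓)*3)*(-192))*38) = 1/((1*(-192))*38) = 1/(-192*38) = 1/(-7296) = -1/7296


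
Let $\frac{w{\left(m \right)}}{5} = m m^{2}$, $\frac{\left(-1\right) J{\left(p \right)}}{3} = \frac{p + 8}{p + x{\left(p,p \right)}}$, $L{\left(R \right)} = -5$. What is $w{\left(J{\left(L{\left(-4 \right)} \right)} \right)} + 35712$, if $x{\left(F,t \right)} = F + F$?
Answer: $\frac{892827}{25} \approx 35713.0$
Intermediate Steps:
$x{\left(F,t \right)} = 2 F$
$J{\left(p \right)} = - \frac{8 + p}{p}$ ($J{\left(p \right)} = - 3 \frac{p + 8}{p + 2 p} = - 3 \frac{8 + p}{3 p} = - \frac{8 + p}{p}$)
$w{\left(m \right)} = 5 m^{3}$ ($w{\left(m \right)} = 5 m m^{2} = 5 m^{3}$)
$w{\left(J{\left(L{\left(-4 \right)} \right)} \right)} + 35712 = 5 \left(\frac{-8 - -5}{-5}\right)^{3} + 35712 = 5 \left(- \frac{-8 + 5}{5}\right)^{3} + 35712 = 5 \left(\left(- \frac{1}{5}\right) \left(-3\right)\right)^{3} + 35712 = 5 \left(\frac{3}{5}\right)^{3} + 35712 = 5 \cdot \frac{27}{125} + 35712 = \frac{27}{25} + 35712 = \frac{892827}{25}$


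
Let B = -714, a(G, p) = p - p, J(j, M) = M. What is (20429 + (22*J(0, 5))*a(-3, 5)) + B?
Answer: 19715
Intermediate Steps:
a(G, p) = 0
(20429 + (22*J(0, 5))*a(-3, 5)) + B = (20429 + (22*5)*0) - 714 = (20429 + 110*0) - 714 = (20429 + 0) - 714 = 20429 - 714 = 19715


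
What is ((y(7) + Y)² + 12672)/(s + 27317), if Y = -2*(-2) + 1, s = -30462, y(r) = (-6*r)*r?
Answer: -96193/3145 ≈ -30.586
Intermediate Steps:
y(r) = -6*r²
Y = 5 (Y = 4 + 1 = 5)
((y(7) + Y)² + 12672)/(s + 27317) = ((-6*7² + 5)² + 12672)/(-30462 + 27317) = ((-6*49 + 5)² + 12672)/(-3145) = ((-294 + 5)² + 12672)*(-1/3145) = ((-289)² + 12672)*(-1/3145) = (83521 + 12672)*(-1/3145) = 96193*(-1/3145) = -96193/3145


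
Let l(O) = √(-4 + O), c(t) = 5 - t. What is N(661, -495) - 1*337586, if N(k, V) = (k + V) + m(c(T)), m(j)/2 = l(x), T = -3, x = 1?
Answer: -337420 + 2*I*√3 ≈ -3.3742e+5 + 3.4641*I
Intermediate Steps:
m(j) = 2*I*√3 (m(j) = 2*√(-4 + 1) = 2*√(-3) = 2*(I*√3) = 2*I*√3)
N(k, V) = V + k + 2*I*√3 (N(k, V) = (k + V) + 2*I*√3 = (V + k) + 2*I*√3 = V + k + 2*I*√3)
N(661, -495) - 1*337586 = (-495 + 661 + 2*I*√3) - 1*337586 = (166 + 2*I*√3) - 337586 = -337420 + 2*I*√3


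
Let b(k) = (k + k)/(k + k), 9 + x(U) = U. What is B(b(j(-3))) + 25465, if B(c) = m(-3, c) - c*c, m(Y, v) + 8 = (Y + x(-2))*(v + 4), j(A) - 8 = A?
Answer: 25386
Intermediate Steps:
x(U) = -9 + U
j(A) = 8 + A
m(Y, v) = -8 + (-11 + Y)*(4 + v) (m(Y, v) = -8 + (Y + (-9 - 2))*(v + 4) = -8 + (Y - 11)*(4 + v) = -8 + (-11 + Y)*(4 + v))
b(k) = 1 (b(k) = (2*k)/((2*k)) = (2*k)*(1/(2*k)) = 1)
B(c) = -64 - c² - 14*c (B(c) = (-52 - 11*c + 4*(-3) - 3*c) - c*c = (-52 - 11*c - 12 - 3*c) - c² = (-64 - 14*c) - c² = -64 - c² - 14*c)
B(b(j(-3))) + 25465 = (-64 - 1*1² - 14*1) + 25465 = (-64 - 1*1 - 14) + 25465 = (-64 - 1 - 14) + 25465 = -79 + 25465 = 25386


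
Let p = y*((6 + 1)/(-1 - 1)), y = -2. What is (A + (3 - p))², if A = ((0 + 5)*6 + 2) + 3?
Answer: 961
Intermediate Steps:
A = 35 (A = (5*6 + 2) + 3 = (30 + 2) + 3 = 32 + 3 = 35)
p = 7 (p = -2*(6 + 1)/(-1 - 1) = -14/(-2) = -14*(-1)/2 = -2*(-7/2) = 7)
(A + (3 - p))² = (35 + (3 - 1*7))² = (35 + (3 - 7))² = (35 - 4)² = 31² = 961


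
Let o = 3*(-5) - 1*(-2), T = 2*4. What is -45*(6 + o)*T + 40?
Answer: 2560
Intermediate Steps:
T = 8
o = -13 (o = -15 + 2 = -13)
-45*(6 + o)*T + 40 = -45*(6 - 13)*8 + 40 = -(-315)*8 + 40 = -45*(-56) + 40 = 2520 + 40 = 2560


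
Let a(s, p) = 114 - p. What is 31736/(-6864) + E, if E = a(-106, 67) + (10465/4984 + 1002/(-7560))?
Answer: 1422190877/32072040 ≈ 44.344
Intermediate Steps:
E = 10982359/224280 (E = (114 - 1*67) + (10465/4984 + 1002/(-7560)) = (114 - 67) + (10465*(1/4984) + 1002*(-1/7560)) = 47 + (1495/712 - 167/1260) = 47 + 441199/224280 = 10982359/224280 ≈ 48.967)
31736/(-6864) + E = 31736/(-6864) + 10982359/224280 = 31736*(-1/6864) + 10982359/224280 = -3967/858 + 10982359/224280 = 1422190877/32072040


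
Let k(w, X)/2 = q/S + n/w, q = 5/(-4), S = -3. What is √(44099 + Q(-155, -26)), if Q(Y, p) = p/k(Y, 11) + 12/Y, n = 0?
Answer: √1058727035/155 ≈ 209.92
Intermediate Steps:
q = -5/4 (q = 5*(-¼) = -5/4 ≈ -1.2500)
k(w, X) = ⅚ (k(w, X) = 2*(-5/4/(-3) + 0/w) = 2*(-5/4*(-⅓) + 0) = 2*(5/12 + 0) = 2*(5/12) = ⅚)
Q(Y, p) = 12/Y + 6*p/5 (Q(Y, p) = p/(⅚) + 12/Y = p*(6/5) + 12/Y = 6*p/5 + 12/Y = 12/Y + 6*p/5)
√(44099 + Q(-155, -26)) = √(44099 + (12/(-155) + (6/5)*(-26))) = √(44099 + (12*(-1/155) - 156/5)) = √(44099 + (-12/155 - 156/5)) = √(44099 - 4848/155) = √(6830497/155) = √1058727035/155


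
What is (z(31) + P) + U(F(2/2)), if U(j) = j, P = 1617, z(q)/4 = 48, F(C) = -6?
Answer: 1803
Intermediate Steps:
z(q) = 192 (z(q) = 4*48 = 192)
(z(31) + P) + U(F(2/2)) = (192 + 1617) - 6 = 1809 - 6 = 1803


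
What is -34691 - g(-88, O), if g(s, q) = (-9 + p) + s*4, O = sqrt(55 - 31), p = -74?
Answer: -34256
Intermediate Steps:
O = 2*sqrt(6) (O = sqrt(24) = 2*sqrt(6) ≈ 4.8990)
g(s, q) = -83 + 4*s (g(s, q) = (-9 - 74) + s*4 = -83 + 4*s)
-34691 - g(-88, O) = -34691 - (-83 + 4*(-88)) = -34691 - (-83 - 352) = -34691 - 1*(-435) = -34691 + 435 = -34256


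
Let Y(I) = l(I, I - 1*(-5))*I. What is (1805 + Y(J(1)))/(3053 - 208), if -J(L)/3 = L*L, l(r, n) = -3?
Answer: 1814/2845 ≈ 0.63761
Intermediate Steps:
J(L) = -3*L² (J(L) = -3*L*L = -3*L²)
Y(I) = -3*I
(1805 + Y(J(1)))/(3053 - 208) = (1805 - (-9)*1²)/(3053 - 208) = (1805 - (-9))/2845 = (1805 - 3*(-3))*(1/2845) = (1805 + 9)*(1/2845) = 1814*(1/2845) = 1814/2845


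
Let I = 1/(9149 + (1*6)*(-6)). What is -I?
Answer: -1/9113 ≈ -0.00010973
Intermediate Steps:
I = 1/9113 (I = 1/(9149 + 6*(-6)) = 1/(9149 - 36) = 1/9113 ≈ 0.00010973)
-I = -1*1/9113 = -1/9113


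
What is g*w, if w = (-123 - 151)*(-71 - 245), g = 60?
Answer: 5195040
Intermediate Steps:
w = 86584 (w = -274*(-316) = 86584)
g*w = 60*86584 = 5195040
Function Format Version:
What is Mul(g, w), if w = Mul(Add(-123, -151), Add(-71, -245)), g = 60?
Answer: 5195040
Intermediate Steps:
w = 86584 (w = Mul(-274, -316) = 86584)
Mul(g, w) = Mul(60, 86584) = 5195040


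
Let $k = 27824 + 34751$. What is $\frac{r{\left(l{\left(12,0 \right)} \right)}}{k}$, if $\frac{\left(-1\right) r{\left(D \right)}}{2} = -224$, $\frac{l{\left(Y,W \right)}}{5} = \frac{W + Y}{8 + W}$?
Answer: $\frac{448}{62575} \approx 0.0071594$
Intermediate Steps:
$l{\left(Y,W \right)} = \frac{5 \left(W + Y\right)}{8 + W}$ ($l{\left(Y,W \right)} = 5 \frac{W + Y}{8 + W} = \frac{5 \left(W + Y\right)}{8 + W}$)
$k = 62575$
$r{\left(D \right)} = 448$ ($r{\left(D \right)} = \left(-2\right) \left(-224\right) = 448$)
$\frac{r{\left(l{\left(12,0 \right)} \right)}}{k} = \frac{448}{62575}$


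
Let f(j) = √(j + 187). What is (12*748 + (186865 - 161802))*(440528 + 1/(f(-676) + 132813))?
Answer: 88167848078809668281/5879764486 - 34039*I*√489/17639293458 ≈ 1.4995e+10 - 4.2673e-5*I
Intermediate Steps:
f(j) = √(187 + j)
(12*748 + (186865 - 161802))*(440528 + 1/(f(-676) + 132813)) = (12*748 + (186865 - 161802))*(440528 + 1/(√(187 - 676) + 132813)) = (8976 + 25063)*(440528 + 1/(√(-489) + 132813)) = 34039*(440528 + 1/(I*√489 + 132813)) = 34039*(440528 + 1/(132813 + I*√489)) = 14995132592 + 34039/(132813 + I*√489)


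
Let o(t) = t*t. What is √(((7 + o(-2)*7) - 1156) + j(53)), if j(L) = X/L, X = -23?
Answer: 6*I*√87503/53 ≈ 33.488*I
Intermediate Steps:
j(L) = -23/L
o(t) = t²
√(((7 + o(-2)*7) - 1156) + j(53)) = √(((7 + (-2)²*7) - 1156) - 23/53) = √(((7 + 4*7) - 1156) - 23*1/53) = √(((7 + 28) - 1156) - 23/53) = √((35 - 1156) - 23/53) = √(-1121 - 23/53) = √(-59436/53) = 6*I*√87503/53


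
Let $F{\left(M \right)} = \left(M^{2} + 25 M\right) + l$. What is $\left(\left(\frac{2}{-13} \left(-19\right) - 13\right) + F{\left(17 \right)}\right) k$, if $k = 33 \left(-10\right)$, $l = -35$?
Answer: $- \frac{2869680}{13} \approx -2.2074 \cdot 10^{5}$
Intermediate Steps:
$F{\left(M \right)} = -35 + M^{2} + 25 M$ ($F{\left(M \right)} = \left(M^{2} + 25 M\right) - 35 = -35 + M^{2} + 25 M$)
$k = -330$
$\left(\left(\frac{2}{-13} \left(-19\right) - 13\right) + F{\left(17 \right)}\right) k = \left(\left(\frac{2}{-13} \left(-19\right) - 13\right) + \left(-35 + 17^{2} + 25 \cdot 17\right)\right) \left(-330\right) = \left(\left(2 \left(- \frac{1}{13}\right) \left(-19\right) - 13\right) + \left(-35 + 289 + 425\right)\right) \left(-330\right) = \left(\left(\left(- \frac{2}{13}\right) \left(-19\right) - 13\right) + 679\right) \left(-330\right) = \left(\left(\frac{38}{13} - 13\right) + 679\right) \left(-330\right) = \left(- \frac{131}{13} + 679\right) \left(-330\right) = \frac{8696}{13} \left(-330\right) = - \frac{2869680}{13}$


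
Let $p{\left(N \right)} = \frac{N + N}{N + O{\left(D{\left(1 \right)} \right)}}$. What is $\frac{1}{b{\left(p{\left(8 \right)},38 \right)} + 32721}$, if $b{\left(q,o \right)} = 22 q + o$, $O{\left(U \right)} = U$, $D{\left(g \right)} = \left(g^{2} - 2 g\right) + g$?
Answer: $\frac{1}{32803} \approx 3.0485 \cdot 10^{-5}$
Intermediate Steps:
$D{\left(g \right)} = g^{2} - g$
$p{\left(N \right)} = 2$ ($p{\left(N \right)} = \frac{N + N}{N + 1 \left(-1 + 1\right)} = \frac{2 N}{N + 1 \cdot 0} = \frac{2 N}{N + 0} = \frac{2 N}{N} = 2$)
$b{\left(q,o \right)} = o + 22 q$
$\frac{1}{b{\left(p{\left(8 \right)},38 \right)} + 32721} = \frac{1}{\left(38 + 22 \cdot 2\right) + 32721} = \frac{1}{\left(38 + 44\right) + 32721} = \frac{1}{82 + 32721} = \frac{1}{32803}$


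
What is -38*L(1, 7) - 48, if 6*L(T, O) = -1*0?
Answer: -48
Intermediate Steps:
L(T, O) = 0 (L(T, O) = (-1*0)/6 = (⅙)*0 = 0)
-38*L(1, 7) - 48 = -38*0 - 48 = 0 - 48 = -48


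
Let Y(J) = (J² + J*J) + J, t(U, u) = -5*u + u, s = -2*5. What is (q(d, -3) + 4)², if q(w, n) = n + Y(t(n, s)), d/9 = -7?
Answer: 10504081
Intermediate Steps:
s = -10
d = -63 (d = 9*(-7) = -63)
t(U, u) = -4*u
Y(J) = J + 2*J² (Y(J) = (J² + J²) + J = 2*J² + J = J + 2*J²)
q(w, n) = 3240 + n (q(w, n) = n + (-4*(-10))*(1 + 2*(-4*(-10))) = n + 40*(1 + 2*40) = n + 40*(1 + 80) = n + 40*81 = n + 3240 = 3240 + n)
(q(d, -3) + 4)² = ((3240 - 3) + 4)² = (3237 + 4)² = 3241² = 10504081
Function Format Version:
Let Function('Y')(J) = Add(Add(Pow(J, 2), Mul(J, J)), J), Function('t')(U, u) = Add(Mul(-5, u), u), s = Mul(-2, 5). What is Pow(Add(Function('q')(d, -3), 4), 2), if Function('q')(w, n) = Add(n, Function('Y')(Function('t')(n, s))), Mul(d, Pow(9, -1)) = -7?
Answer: 10504081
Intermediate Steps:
s = -10
d = -63 (d = Mul(9, -7) = -63)
Function('t')(U, u) = Mul(-4, u)
Function('Y')(J) = Add(J, Mul(2, Pow(J, 2))) (Function('Y')(J) = Add(Add(Pow(J, 2), Pow(J, 2)), J) = Add(Mul(2, Pow(J, 2)), J) = Add(J, Mul(2, Pow(J, 2))))
Function('q')(w, n) = Add(3240, n) (Function('q')(w, n) = Add(n, Mul(Mul(-4, -10), Add(1, Mul(2, Mul(-4, -10))))) = Add(n, Mul(40, Add(1, Mul(2, 40)))) = Add(n, Mul(40, Add(1, 80))) = Add(n, Mul(40, 81)) = Add(n, 3240) = Add(3240, n))
Pow(Add(Function('q')(d, -3), 4), 2) = Pow(Add(Add(3240, -3), 4), 2) = Pow(Add(3237, 4), 2) = Pow(3241, 2) = 10504081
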